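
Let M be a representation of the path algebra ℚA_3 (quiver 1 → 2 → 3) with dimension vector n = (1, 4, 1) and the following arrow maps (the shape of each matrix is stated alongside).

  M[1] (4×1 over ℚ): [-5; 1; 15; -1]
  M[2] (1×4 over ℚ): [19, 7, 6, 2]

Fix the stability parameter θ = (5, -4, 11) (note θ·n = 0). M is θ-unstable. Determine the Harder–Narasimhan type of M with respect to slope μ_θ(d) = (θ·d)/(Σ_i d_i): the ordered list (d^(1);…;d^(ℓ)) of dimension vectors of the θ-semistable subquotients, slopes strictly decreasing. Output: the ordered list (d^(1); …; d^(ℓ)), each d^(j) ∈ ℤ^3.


Via rank(M_{q-1}∘⋯∘M_p): M ≅ I[1,2], I[2,2]^2, I[2,3].
μ_θ-semistable layers: μ^(1)=11; μ^(2)=1/2; μ^(3)=-4

((0, 0, 1); (1, 1, 0); (0, 3, 0))


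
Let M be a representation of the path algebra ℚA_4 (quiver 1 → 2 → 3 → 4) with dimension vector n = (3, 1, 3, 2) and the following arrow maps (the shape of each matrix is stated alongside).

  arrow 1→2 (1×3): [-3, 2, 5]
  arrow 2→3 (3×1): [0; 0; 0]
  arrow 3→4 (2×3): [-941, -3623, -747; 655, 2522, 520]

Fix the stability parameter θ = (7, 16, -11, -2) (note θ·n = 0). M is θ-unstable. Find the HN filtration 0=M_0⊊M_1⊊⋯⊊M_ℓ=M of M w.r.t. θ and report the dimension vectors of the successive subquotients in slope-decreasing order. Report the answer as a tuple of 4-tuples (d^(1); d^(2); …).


Barcode: M ≅ I[1,1]^2, I[1,2], I[3,3], I[3,4]^2. HN layers by μ_θ (4 steps, strictly decreasing):
  μ^(1)=16; μ^(2)=7; μ^(3)=-2; μ^(4)=-11

((0, 1, 0, 0); (3, 0, 0, 0); (0, 0, 0, 2); (0, 0, 3, 0))


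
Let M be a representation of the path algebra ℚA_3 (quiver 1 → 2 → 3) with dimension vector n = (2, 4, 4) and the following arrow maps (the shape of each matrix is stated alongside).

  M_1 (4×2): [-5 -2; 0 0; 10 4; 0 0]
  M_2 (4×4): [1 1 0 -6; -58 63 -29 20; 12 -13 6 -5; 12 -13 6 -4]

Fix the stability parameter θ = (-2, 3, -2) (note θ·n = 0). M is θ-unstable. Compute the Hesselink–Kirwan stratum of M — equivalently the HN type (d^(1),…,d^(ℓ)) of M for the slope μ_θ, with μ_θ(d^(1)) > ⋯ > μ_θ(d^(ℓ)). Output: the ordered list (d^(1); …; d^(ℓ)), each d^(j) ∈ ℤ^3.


Interval decomposition of M: I[1,1], I[1,3], I[2,3]^3.
HN type (ℓ=2): μ^(1)=1/2; μ^(2)=-2

((0, 4, 4); (2, 0, 0))


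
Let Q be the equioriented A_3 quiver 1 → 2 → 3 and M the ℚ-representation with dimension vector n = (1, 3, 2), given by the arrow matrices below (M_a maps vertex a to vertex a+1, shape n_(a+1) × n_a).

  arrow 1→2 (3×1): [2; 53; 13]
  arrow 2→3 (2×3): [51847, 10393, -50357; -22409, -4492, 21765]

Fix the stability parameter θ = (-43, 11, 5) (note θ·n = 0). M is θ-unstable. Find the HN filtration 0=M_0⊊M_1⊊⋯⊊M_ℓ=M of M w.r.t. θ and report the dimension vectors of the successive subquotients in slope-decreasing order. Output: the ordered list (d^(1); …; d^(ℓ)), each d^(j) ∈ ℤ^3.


Via rank(M_{q-1}∘⋯∘M_p): M ≅ I[1,3], I[2,2], I[2,3].
μ_θ-semistable layers: μ^(1)=11; μ^(2)=8; μ^(3)=-43

((0, 1, 0); (0, 2, 2); (1, 0, 0))


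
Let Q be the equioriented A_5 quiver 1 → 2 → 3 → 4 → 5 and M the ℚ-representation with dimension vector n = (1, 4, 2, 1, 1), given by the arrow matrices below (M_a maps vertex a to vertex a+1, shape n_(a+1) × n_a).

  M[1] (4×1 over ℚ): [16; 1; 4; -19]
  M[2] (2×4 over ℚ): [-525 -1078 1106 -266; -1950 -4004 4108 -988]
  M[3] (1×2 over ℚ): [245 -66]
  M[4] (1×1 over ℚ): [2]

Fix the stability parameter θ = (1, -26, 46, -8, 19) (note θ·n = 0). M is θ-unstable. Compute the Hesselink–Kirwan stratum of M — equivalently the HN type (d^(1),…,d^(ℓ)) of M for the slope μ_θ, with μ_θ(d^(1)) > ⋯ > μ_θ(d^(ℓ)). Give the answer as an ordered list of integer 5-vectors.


Via rank(M_{q-1}∘⋯∘M_p): M ≅ I[1,2], I[2,2]^2, I[2,5], I[3,3].
μ_θ-semistable layers: μ^(1)=46; μ^(2)=19; μ^(3)=-25/2; μ^(4)=-26

((0, 0, 1, 0, 0); (0, 0, 1, 1, 1); (1, 1, 0, 0, 0); (0, 3, 0, 0, 0))


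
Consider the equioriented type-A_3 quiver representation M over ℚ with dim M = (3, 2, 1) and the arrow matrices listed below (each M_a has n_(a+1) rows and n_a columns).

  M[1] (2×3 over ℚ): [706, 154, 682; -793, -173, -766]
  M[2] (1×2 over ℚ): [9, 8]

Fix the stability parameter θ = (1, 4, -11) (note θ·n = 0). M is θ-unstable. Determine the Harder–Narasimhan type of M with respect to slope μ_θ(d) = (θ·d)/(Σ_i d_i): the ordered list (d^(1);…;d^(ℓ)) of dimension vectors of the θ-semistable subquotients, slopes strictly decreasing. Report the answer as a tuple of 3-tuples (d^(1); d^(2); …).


Via rank(M_{q-1}∘⋯∘M_p): M ≅ I[1,1], I[1,2], I[1,3].
μ_θ-semistable layers: μ^(1)=4; μ^(2)=1; μ^(3)=-2

((0, 1, 0); (2, 0, 0); (1, 1, 1))


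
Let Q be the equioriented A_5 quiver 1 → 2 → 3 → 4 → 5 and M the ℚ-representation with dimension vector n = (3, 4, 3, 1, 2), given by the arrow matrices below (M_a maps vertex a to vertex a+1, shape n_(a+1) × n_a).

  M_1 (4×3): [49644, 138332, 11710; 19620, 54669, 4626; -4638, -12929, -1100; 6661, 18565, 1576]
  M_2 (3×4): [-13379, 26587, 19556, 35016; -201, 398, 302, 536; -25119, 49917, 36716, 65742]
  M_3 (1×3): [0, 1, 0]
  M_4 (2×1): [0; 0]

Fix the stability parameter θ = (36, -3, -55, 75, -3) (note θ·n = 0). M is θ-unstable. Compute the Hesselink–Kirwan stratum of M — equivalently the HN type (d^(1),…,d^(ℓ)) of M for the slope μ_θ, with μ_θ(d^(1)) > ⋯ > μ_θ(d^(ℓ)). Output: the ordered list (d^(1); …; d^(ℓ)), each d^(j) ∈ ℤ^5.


Interval decomposition of M: I[1,3]^2, I[1,4], I[2,2], I[5,5]^2.
HN type (ℓ=3): μ^(1)=75; μ^(2)=-3; μ^(3)=-22/3

((0, 0, 0, 1, 0); (0, 1, 0, 0, 2); (3, 3, 3, 0, 0))


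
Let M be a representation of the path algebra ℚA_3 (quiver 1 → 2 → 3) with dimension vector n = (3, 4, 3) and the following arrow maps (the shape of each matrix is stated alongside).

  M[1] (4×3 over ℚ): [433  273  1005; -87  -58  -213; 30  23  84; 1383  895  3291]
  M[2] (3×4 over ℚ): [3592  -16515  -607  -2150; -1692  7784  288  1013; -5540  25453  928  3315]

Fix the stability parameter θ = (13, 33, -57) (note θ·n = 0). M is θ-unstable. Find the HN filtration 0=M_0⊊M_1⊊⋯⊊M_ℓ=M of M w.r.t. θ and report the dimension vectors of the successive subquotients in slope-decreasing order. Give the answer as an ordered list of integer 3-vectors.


Barcode: M ≅ I[1,1], I[1,3]^2, I[2,2], I[2,3]. HN layers by μ_θ (4 steps, strictly decreasing):
  μ^(1)=33; μ^(2)=13; μ^(3)=-11/3; μ^(4)=-12

((0, 1, 0); (1, 0, 0); (2, 2, 2); (0, 1, 1))


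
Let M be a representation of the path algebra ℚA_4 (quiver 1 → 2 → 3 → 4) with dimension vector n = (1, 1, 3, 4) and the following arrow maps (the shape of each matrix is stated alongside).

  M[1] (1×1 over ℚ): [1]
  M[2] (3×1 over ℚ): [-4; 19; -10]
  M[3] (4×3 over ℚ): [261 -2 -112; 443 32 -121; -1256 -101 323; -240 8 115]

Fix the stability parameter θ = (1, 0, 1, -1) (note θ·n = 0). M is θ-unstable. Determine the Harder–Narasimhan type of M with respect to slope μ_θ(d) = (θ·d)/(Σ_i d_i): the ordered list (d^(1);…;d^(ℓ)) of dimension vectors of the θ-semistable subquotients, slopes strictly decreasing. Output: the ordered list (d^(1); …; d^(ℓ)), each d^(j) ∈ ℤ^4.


Via rank(M_{q-1}∘⋯∘M_p): M ≅ I[1,4], I[3,4]^2, I[4,4].
μ_θ-semistable layers: μ^(1)=1/4; μ^(2)=0; μ^(3)=-1

((1, 1, 1, 1); (0, 0, 2, 2); (0, 0, 0, 1))


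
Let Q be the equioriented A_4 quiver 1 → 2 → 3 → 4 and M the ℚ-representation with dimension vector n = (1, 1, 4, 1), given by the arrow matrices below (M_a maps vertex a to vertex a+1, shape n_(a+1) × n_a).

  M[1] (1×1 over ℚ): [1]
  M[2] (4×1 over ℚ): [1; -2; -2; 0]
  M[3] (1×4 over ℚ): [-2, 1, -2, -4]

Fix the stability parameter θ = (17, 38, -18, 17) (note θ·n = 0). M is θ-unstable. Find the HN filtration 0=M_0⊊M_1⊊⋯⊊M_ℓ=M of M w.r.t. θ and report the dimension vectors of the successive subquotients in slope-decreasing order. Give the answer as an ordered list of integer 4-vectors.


Interval decomposition of M: I[1,3], I[3,3]^2, I[3,4].
HN type (ℓ=3): μ^(1)=17; μ^(2)=37/3; μ^(3)=-18

((0, 0, 0, 1); (1, 1, 1, 0); (0, 0, 3, 0))


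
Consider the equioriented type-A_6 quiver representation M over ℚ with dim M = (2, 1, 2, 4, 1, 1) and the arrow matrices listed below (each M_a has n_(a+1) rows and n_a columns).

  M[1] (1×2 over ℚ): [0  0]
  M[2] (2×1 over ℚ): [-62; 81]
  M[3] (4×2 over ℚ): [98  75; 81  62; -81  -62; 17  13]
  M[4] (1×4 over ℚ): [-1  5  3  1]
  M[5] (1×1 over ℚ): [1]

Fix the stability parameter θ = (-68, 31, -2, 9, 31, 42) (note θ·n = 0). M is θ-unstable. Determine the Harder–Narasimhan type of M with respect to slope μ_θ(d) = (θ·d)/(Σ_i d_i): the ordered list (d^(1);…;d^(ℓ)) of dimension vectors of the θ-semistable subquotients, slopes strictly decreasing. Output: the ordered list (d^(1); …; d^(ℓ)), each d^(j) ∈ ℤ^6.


Via rank(M_{q-1}∘⋯∘M_p): M ≅ I[1,1]^2, I[2,4], I[3,6], I[4,4]^2.
μ_θ-semistable layers: μ^(1)=42; μ^(2)=31; μ^(3)=38/3; μ^(4)=9; μ^(5)=-2; μ^(6)=-68

((0, 0, 0, 0, 0, 1); (0, 0, 0, 0, 1, 0); (0, 1, 1, 1, 0, 0); (0, 0, 0, 3, 0, 0); (0, 0, 1, 0, 0, 0); (2, 0, 0, 0, 0, 0))


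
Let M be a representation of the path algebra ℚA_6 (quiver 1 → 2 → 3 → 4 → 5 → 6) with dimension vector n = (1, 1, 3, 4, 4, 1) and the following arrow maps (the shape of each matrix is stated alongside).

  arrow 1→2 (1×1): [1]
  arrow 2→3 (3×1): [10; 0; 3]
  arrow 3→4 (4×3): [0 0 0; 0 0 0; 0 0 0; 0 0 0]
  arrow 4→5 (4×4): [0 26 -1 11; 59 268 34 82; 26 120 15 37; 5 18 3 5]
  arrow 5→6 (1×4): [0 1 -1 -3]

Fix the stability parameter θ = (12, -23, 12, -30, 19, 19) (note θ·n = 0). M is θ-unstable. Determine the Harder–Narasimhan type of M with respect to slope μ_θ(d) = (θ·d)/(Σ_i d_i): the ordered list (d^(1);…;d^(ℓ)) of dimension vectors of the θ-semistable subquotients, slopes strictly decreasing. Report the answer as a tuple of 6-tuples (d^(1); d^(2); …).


Barcode: M ≅ I[1,3], I[3,3]^2, I[4,5]^3, I[4,6]. HN layers by μ_θ (4 steps, strictly decreasing):
  μ^(1)=19; μ^(2)=12; μ^(3)=-11/2; μ^(4)=-30

((0, 0, 0, 0, 4, 1); (0, 0, 3, 0, 0, 0); (1, 1, 0, 0, 0, 0); (0, 0, 0, 4, 0, 0))


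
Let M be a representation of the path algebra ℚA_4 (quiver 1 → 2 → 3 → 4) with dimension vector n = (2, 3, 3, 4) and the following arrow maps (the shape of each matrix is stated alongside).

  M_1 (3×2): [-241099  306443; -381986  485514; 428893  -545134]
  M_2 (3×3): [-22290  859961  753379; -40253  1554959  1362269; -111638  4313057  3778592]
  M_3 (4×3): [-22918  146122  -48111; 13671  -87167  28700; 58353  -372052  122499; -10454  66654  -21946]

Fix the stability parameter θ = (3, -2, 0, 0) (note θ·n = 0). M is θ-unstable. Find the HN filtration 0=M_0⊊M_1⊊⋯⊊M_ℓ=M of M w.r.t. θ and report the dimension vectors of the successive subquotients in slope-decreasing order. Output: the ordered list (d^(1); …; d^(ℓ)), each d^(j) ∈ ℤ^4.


Interval decomposition of M: I[1,4]^2, I[2,4], I[4,4].
HN type (ℓ=3): μ^(1)=1/4; μ^(2)=0; μ^(3)=-2

((2, 2, 2, 2); (0, 0, 1, 2); (0, 1, 0, 0))


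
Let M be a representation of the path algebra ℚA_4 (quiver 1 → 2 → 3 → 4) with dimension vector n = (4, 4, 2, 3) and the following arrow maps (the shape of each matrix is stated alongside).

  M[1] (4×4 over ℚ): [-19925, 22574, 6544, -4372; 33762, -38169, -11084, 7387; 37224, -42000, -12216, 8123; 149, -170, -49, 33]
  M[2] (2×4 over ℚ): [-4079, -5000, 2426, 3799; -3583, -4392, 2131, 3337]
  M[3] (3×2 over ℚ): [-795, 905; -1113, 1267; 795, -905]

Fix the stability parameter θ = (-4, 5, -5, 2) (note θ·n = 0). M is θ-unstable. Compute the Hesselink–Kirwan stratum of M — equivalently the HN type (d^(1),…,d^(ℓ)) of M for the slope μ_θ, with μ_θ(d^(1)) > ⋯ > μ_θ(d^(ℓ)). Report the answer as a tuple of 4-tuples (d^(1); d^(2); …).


Interval decomposition of M: I[1,2]^2, I[1,3], I[1,4], I[4,4]^2.
HN type (ℓ=4): μ^(1)=5; μ^(2)=2; μ^(3)=0; μ^(4)=-4

((0, 2, 0, 0); (0, 0, 0, 3); (0, 2, 2, 0); (4, 0, 0, 0))


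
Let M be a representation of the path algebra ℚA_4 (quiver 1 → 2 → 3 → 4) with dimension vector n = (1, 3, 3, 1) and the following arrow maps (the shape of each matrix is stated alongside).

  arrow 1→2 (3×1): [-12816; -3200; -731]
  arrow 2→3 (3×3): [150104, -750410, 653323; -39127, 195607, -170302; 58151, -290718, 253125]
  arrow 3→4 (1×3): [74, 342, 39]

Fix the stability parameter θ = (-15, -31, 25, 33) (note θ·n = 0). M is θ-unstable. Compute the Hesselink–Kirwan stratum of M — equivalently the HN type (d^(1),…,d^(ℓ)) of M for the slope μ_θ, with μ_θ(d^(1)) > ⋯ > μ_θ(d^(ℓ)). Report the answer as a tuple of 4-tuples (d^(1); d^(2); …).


Barcode: M ≅ I[1,4], I[2,3]^2. HN layers by μ_θ (4 steps, strictly decreasing):
  μ^(1)=33; μ^(2)=25; μ^(3)=-23; μ^(4)=-31

((0, 0, 0, 1); (0, 0, 3, 0); (1, 1, 0, 0); (0, 2, 0, 0))


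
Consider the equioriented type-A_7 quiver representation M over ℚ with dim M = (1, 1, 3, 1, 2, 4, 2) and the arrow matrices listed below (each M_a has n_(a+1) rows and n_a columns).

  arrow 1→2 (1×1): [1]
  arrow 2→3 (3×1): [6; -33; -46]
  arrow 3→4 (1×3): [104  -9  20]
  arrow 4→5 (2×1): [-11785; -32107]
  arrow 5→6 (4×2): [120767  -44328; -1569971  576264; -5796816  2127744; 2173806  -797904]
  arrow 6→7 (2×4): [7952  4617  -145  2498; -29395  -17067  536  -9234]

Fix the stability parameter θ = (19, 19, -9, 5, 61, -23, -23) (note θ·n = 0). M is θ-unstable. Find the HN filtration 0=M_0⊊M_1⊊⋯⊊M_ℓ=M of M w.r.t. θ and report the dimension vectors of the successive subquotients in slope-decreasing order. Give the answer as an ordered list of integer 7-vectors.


Via rank(M_{q-1}∘⋯∘M_p): M ≅ I[1,7], I[3,3]^2, I[5,5], I[6,6]^2, I[6,7].
μ_θ-semistable layers: μ^(1)=61; μ^(2)=7; μ^(3)=-9; μ^(4)=-23

((0, 0, 0, 0, 1, 0, 0); (1, 1, 1, 1, 1, 1, 1); (0, 0, 2, 0, 0, 0, 0); (0, 0, 0, 0, 0, 3, 1))


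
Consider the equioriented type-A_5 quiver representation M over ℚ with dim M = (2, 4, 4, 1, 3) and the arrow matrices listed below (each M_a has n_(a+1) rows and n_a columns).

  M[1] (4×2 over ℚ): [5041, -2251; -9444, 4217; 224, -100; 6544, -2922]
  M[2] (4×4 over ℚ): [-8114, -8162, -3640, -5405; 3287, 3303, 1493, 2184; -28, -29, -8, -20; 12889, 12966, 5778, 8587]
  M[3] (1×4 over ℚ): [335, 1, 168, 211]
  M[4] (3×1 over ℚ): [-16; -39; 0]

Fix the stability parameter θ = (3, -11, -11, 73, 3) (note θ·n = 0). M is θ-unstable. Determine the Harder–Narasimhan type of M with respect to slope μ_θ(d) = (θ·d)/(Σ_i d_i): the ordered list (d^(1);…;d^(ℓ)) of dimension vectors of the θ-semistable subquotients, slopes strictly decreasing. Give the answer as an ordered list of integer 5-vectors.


Via rank(M_{q-1}∘⋯∘M_p): M ≅ I[1,3], I[1,5], I[2,3]^2, I[5,5]^2.
μ_θ-semistable layers: μ^(1)=38; μ^(2)=3; μ^(3)=-19/3; μ^(4)=-11

((0, 0, 0, 1, 1); (0, 0, 0, 0, 2); (2, 2, 2, 0, 0); (0, 2, 2, 0, 0))


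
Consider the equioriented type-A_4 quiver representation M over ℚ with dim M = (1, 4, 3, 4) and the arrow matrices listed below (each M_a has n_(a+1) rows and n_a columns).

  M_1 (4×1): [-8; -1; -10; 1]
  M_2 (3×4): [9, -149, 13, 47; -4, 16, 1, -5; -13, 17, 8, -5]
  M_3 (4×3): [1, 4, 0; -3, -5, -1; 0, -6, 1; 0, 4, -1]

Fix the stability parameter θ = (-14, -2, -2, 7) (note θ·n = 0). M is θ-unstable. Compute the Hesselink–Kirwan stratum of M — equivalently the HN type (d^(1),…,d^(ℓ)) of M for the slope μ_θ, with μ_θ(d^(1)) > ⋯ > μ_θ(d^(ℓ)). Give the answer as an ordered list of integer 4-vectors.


Barcode: M ≅ I[1,4], I[2,2], I[2,4]^2, I[4,4]. HN layers by μ_θ (3 steps, strictly decreasing):
  μ^(1)=7; μ^(2)=-2; μ^(3)=-14

((0, 0, 0, 4); (0, 4, 3, 0); (1, 0, 0, 0))


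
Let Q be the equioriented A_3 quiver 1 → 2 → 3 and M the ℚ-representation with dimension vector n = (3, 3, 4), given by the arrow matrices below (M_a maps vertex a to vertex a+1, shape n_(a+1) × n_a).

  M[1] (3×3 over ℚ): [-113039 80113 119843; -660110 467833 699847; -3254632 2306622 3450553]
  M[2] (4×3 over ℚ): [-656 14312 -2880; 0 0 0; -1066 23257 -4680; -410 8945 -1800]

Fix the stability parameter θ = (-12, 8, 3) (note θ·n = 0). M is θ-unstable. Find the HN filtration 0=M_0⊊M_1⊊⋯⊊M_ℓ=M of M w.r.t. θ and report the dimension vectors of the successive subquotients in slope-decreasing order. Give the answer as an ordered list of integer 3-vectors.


Via rank(M_{q-1}∘⋯∘M_p): M ≅ I[1,2]^2, I[1,3], I[3,3]^3.
μ_θ-semistable layers: μ^(1)=8; μ^(2)=11/2; μ^(3)=3; μ^(4)=-12

((0, 2, 0); (0, 1, 1); (0, 0, 3); (3, 0, 0))


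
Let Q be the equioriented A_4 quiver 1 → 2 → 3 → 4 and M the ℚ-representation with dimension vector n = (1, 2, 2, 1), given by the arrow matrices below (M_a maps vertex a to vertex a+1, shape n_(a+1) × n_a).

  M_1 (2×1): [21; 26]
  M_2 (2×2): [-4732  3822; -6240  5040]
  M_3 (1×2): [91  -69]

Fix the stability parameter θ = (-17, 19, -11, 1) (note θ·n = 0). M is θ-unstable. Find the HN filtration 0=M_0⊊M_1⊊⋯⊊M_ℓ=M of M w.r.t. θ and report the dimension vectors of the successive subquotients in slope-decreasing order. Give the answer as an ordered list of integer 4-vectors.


Via rank(M_{q-1}∘⋯∘M_p): M ≅ I[1,2], I[2,4], I[3,3].
μ_θ-semistable layers: μ^(1)=19; μ^(2)=3; μ^(3)=-11; μ^(4)=-17

((0, 1, 0, 0); (0, 1, 1, 1); (0, 0, 1, 0); (1, 0, 0, 0))


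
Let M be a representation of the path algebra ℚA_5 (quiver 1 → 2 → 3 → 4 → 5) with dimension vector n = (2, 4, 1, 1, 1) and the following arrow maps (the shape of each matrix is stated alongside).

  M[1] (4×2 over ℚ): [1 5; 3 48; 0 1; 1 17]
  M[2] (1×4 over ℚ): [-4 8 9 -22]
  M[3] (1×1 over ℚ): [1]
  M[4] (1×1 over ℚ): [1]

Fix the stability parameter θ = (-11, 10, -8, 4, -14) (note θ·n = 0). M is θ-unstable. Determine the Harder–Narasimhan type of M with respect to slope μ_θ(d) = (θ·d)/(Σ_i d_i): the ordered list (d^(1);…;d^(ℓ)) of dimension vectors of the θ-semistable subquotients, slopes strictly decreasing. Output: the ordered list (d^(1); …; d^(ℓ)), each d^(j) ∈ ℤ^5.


Barcode: M ≅ I[1,2], I[1,5], I[2,2]^2. HN layers by μ_θ (3 steps, strictly decreasing):
  μ^(1)=10; μ^(2)=-2; μ^(3)=-11

((0, 3, 0, 0, 0); (0, 1, 1, 1, 1); (2, 0, 0, 0, 0))


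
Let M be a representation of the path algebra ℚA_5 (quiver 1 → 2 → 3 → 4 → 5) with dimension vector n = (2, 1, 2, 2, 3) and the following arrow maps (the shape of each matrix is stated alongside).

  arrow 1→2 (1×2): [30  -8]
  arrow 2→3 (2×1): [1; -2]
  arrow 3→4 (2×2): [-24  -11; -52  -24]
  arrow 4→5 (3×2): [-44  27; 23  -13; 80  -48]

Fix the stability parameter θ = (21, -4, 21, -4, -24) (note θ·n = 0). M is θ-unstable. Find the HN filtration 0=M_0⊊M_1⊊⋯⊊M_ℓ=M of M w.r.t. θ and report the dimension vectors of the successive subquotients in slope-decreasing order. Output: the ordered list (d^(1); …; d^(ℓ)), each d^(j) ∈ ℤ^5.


Barcode: M ≅ I[1,1], I[1,5], I[3,5], I[5,5]. HN layers by μ_θ (4 steps, strictly decreasing):
  μ^(1)=21; μ^(2)=2; μ^(3)=-7/3; μ^(4)=-24

((1, 0, 0, 0, 0); (1, 1, 1, 1, 1); (0, 0, 1, 1, 1); (0, 0, 0, 0, 1))


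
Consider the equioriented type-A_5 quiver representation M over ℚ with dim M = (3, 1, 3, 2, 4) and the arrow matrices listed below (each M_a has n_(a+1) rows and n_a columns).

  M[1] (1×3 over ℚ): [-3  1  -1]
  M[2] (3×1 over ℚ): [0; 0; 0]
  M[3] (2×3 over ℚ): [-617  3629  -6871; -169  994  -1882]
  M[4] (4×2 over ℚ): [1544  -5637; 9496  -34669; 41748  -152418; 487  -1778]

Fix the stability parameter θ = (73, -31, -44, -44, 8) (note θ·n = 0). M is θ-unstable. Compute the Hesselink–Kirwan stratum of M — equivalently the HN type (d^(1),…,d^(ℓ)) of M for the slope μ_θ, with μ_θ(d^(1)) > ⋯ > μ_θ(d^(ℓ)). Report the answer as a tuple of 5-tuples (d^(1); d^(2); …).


Barcode: M ≅ I[1,1]^2, I[1,2], I[3,3], I[3,5]^2, I[5,5]^2. HN layers by μ_θ (4 steps, strictly decreasing):
  μ^(1)=73; μ^(2)=21; μ^(3)=8; μ^(4)=-44

((2, 0, 0, 0, 0); (1, 1, 0, 0, 0); (0, 0, 0, 0, 4); (0, 0, 3, 2, 0))


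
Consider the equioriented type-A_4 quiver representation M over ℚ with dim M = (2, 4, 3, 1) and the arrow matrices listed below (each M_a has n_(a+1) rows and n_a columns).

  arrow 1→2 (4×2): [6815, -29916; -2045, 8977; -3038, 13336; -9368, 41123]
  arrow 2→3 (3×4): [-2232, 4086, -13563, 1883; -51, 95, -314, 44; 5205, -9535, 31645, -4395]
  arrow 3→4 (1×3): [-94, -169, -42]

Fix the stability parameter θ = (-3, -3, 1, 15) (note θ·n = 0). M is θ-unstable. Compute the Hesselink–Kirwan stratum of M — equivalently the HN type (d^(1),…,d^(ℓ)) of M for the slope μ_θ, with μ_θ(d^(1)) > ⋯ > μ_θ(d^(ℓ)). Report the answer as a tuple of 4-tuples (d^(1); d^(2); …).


Barcode: M ≅ I[1,2], I[1,4], I[2,2], I[2,3], I[3,3]. HN layers by μ_θ (3 steps, strictly decreasing):
  μ^(1)=15; μ^(2)=1; μ^(3)=-3

((0, 0, 0, 1); (0, 0, 3, 0); (2, 4, 0, 0))


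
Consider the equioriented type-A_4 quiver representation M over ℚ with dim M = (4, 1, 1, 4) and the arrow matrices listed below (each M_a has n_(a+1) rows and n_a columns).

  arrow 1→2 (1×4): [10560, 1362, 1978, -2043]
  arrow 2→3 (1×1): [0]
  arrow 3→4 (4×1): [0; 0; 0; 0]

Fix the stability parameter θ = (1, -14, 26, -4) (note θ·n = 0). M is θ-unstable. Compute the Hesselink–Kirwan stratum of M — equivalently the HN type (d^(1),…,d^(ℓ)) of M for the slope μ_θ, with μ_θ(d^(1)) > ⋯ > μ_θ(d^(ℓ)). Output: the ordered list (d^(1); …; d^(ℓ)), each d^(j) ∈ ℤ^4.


Interval decomposition of M: I[1,1]^3, I[1,2], I[3,3], I[4,4]^4.
HN type (ℓ=4): μ^(1)=26; μ^(2)=1; μ^(3)=-4; μ^(4)=-13/2

((0, 0, 1, 0); (3, 0, 0, 0); (0, 0, 0, 4); (1, 1, 0, 0))


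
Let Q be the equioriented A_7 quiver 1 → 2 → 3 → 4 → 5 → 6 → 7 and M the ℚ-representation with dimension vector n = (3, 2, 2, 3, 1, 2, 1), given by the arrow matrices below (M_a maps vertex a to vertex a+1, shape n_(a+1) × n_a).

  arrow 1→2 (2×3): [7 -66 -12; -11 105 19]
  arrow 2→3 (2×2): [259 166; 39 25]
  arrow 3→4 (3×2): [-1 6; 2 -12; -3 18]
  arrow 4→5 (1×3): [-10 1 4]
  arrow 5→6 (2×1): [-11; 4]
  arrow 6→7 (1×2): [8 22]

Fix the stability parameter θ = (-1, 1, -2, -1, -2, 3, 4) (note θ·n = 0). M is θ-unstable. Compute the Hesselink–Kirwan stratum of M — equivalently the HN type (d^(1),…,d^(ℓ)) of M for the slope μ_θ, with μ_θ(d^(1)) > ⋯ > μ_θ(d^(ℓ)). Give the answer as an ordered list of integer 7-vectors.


Interval decomposition of M: I[1,1], I[1,3], I[1,4], I[4,4], I[4,6], I[6,7].
HN type (ℓ=6): μ^(1)=4; μ^(2)=3; μ^(3)=-1/2; μ^(4)=-2/3; μ^(5)=-1; μ^(6)=-3/2

((0, 0, 0, 0, 0, 0, 1); (0, 0, 0, 0, 0, 2, 0); (0, 1, 1, 0, 0, 0, 0); (0, 1, 1, 1, 0, 0, 0); (3, 0, 0, 1, 0, 0, 0); (0, 0, 0, 1, 1, 0, 0))


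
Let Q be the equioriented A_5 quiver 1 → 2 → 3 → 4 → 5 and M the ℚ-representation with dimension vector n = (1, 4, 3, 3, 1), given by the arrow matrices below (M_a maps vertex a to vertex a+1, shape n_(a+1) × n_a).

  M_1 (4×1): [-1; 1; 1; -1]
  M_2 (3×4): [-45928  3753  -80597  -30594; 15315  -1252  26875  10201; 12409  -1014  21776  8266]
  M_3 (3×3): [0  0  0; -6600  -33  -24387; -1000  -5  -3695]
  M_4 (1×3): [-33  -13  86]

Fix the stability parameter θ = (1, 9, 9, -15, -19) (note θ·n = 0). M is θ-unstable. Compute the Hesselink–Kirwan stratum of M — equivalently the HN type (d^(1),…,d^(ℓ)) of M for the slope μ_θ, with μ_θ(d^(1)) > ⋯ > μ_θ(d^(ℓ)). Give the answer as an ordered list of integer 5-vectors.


Interval decomposition of M: I[1,3], I[2,2], I[2,3], I[2,5], I[4,4]^2.
HN type (ℓ=4): μ^(1)=9; μ^(2)=1; μ^(3)=-4; μ^(4)=-15

((0, 3, 2, 0, 0); (1, 0, 0, 0, 0); (0, 1, 1, 1, 1); (0, 0, 0, 2, 0))


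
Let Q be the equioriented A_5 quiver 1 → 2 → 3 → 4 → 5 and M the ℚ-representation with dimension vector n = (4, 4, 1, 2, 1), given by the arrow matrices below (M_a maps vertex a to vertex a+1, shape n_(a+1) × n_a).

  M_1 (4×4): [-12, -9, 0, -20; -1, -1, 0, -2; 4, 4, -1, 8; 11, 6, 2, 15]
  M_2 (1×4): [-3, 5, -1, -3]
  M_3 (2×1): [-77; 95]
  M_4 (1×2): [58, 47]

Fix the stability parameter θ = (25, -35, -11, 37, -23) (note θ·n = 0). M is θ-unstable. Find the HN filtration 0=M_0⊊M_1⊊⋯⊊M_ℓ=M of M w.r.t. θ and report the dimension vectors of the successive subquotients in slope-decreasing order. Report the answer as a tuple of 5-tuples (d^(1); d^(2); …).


Barcode: M ≅ I[1,2]^3, I[1,5], I[4,4]. HN layers by μ_θ (4 steps, strictly decreasing):
  μ^(1)=37; μ^(2)=7; μ^(3)=-5; μ^(4)=-7

((0, 0, 0, 1, 0); (0, 0, 0, 1, 1); (3, 3, 0, 0, 0); (1, 1, 1, 0, 0))


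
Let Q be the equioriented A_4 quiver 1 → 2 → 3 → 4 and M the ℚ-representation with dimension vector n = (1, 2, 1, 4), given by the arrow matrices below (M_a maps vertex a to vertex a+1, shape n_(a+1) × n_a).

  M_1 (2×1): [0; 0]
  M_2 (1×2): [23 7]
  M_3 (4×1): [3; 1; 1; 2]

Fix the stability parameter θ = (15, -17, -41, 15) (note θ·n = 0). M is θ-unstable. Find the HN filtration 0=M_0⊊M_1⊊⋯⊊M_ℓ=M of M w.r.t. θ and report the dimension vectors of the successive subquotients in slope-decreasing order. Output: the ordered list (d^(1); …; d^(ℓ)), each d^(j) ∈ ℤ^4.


Barcode: M ≅ I[1,1], I[2,2], I[2,4], I[4,4]^3. HN layers by μ_θ (3 steps, strictly decreasing):
  μ^(1)=15; μ^(2)=-17; μ^(3)=-29

((1, 0, 0, 4); (0, 1, 0, 0); (0, 1, 1, 0))


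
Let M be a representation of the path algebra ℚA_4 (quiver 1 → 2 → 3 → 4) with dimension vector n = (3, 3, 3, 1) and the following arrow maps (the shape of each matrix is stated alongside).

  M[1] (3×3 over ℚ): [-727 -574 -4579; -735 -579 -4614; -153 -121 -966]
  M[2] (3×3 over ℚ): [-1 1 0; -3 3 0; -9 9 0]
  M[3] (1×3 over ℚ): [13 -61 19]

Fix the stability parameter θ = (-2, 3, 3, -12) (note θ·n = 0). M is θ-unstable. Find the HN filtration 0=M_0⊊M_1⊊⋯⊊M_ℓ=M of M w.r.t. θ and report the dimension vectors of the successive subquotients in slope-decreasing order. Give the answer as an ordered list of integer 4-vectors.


Barcode: M ≅ I[1,1], I[1,2], I[1,4], I[2,2], I[3,3]^2. HN layers by μ_θ (2 steps, strictly decreasing):
  μ^(1)=3; μ^(2)=-2

((0, 2, 2, 0); (3, 1, 1, 1))


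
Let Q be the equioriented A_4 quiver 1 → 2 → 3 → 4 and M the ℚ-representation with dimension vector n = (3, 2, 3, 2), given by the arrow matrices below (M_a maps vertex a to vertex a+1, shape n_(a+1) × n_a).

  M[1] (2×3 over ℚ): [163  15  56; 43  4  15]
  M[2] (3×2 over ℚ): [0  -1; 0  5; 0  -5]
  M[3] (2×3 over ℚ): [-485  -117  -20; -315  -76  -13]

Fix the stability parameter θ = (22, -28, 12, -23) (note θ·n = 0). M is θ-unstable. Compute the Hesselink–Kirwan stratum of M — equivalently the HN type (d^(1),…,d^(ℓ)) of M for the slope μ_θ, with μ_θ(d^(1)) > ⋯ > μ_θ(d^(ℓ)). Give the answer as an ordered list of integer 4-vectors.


Via rank(M_{q-1}∘⋯∘M_p): M ≅ I[1,1], I[1,2], I[1,3], I[3,4]^2.
μ_θ-semistable layers: μ^(1)=22; μ^(2)=12; μ^(3)=-3; μ^(4)=-11/2

((1, 0, 0, 0); (0, 0, 1, 0); (2, 2, 0, 0); (0, 0, 2, 2))


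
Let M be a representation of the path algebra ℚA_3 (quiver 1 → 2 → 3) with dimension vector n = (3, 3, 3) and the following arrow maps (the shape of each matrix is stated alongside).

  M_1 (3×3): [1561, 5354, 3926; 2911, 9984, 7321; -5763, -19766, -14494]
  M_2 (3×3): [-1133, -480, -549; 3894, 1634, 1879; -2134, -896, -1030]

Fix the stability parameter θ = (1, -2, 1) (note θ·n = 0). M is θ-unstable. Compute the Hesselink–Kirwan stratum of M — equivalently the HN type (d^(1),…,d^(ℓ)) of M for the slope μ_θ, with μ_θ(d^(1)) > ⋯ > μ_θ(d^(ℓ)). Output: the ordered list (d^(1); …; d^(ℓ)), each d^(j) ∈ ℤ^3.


Interval decomposition of M: I[1,1], I[1,2], I[1,3], I[2,3], I[3,3].
HN type (ℓ=3): μ^(1)=1; μ^(2)=-1/2; μ^(3)=-2

((1, 0, 3); (2, 2, 0); (0, 1, 0))


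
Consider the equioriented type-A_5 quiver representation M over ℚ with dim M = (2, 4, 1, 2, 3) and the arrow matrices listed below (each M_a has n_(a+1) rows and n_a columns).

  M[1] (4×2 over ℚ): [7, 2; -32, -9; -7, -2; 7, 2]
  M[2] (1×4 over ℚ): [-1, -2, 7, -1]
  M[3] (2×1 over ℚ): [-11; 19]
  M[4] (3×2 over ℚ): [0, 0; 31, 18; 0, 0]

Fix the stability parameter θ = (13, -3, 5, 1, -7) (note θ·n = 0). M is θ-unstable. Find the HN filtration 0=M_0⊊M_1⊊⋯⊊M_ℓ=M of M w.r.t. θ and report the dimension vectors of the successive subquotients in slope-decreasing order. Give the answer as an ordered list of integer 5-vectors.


Barcode: M ≅ I[1,2], I[1,5], I[2,2]^2, I[4,4], I[5,5]^2. HN layers by μ_θ (5 steps, strictly decreasing):
  μ^(1)=5; μ^(2)=9/5; μ^(3)=1; μ^(4)=-3; μ^(5)=-7

((1, 1, 0, 0, 0); (1, 1, 1, 1, 1); (0, 0, 0, 1, 0); (0, 2, 0, 0, 0); (0, 0, 0, 0, 2))


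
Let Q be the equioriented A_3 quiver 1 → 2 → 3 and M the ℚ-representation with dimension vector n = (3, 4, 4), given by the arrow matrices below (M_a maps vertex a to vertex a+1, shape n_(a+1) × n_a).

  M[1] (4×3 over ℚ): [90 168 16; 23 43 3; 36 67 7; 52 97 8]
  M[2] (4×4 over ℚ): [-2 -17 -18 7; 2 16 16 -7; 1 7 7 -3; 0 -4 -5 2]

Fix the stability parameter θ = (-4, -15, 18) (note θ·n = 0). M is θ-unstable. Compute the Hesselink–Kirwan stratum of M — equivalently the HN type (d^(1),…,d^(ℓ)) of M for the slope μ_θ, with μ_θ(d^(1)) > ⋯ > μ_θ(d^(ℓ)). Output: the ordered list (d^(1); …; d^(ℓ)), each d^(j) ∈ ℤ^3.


Via rank(M_{q-1}∘⋯∘M_p): M ≅ I[1,3]^3, I[2,3].
μ_θ-semistable layers: μ^(1)=18; μ^(2)=-19/2; μ^(3)=-15

((0, 0, 4); (3, 3, 0); (0, 1, 0))


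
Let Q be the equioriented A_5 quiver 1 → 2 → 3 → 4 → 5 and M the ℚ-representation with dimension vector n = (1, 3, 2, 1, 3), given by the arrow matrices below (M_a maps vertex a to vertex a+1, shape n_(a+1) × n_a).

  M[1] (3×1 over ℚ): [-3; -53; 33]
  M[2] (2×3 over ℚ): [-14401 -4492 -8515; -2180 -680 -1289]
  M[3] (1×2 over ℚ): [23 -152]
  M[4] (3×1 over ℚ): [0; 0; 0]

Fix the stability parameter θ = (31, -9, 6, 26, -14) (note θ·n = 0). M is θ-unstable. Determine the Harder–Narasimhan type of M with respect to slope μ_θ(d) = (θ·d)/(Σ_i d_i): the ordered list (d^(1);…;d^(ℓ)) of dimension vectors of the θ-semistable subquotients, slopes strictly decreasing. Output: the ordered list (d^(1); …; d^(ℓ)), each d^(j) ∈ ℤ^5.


Interval decomposition of M: I[1,4], I[2,2], I[2,3], I[5,5]^3.
HN type (ℓ=5): μ^(1)=26; μ^(2)=28/3; μ^(3)=6; μ^(4)=-9; μ^(5)=-14

((0, 0, 0, 1, 0); (1, 1, 1, 0, 0); (0, 0, 1, 0, 0); (0, 2, 0, 0, 0); (0, 0, 0, 0, 3))


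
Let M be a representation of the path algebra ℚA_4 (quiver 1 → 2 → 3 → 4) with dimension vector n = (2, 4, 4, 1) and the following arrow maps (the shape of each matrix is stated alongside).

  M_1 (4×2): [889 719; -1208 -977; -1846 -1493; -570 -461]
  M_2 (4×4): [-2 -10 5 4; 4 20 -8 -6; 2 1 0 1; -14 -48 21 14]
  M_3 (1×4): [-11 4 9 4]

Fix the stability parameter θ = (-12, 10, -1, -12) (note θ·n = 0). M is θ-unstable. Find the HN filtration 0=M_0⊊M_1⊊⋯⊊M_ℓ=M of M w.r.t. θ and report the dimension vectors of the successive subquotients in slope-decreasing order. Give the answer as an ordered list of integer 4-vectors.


Interval decomposition of M: I[1,2], I[1,4], I[2,3]^2, I[3,3].
HN type (ℓ=4): μ^(1)=10; μ^(2)=9/2; μ^(3)=-1; μ^(4)=-12

((0, 1, 0, 0); (0, 2, 2, 0); (0, 1, 2, 1); (2, 0, 0, 0))


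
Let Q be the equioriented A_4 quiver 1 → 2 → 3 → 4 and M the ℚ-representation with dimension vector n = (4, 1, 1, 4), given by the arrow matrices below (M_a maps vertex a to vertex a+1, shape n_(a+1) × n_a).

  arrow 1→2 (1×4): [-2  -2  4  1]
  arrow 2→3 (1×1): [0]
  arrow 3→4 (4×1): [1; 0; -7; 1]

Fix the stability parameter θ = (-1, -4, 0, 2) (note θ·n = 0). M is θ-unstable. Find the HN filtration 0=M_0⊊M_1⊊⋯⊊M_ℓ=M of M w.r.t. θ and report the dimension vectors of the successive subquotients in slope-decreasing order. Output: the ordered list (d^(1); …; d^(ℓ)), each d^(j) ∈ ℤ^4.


Barcode: M ≅ I[1,1]^3, I[1,2], I[3,4], I[4,4]^3. HN layers by μ_θ (4 steps, strictly decreasing):
  μ^(1)=2; μ^(2)=0; μ^(3)=-1; μ^(4)=-5/2

((0, 0, 0, 4); (0, 0, 1, 0); (3, 0, 0, 0); (1, 1, 0, 0))


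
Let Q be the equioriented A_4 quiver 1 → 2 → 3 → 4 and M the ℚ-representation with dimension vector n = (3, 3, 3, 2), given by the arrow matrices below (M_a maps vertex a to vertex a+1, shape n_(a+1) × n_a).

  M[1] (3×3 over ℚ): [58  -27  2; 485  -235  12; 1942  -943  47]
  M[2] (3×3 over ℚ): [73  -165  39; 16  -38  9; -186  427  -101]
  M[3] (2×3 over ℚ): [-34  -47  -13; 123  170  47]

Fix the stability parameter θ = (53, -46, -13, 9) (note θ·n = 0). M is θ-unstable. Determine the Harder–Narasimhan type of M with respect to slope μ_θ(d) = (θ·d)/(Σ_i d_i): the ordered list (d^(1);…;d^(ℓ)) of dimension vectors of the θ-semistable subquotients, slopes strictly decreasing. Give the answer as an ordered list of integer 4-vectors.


Interval decomposition of M: I[1,3], I[1,4]^2.
HN type (ℓ=2): μ^(1)=9; μ^(2)=-2

((0, 0, 0, 2); (3, 3, 3, 0))


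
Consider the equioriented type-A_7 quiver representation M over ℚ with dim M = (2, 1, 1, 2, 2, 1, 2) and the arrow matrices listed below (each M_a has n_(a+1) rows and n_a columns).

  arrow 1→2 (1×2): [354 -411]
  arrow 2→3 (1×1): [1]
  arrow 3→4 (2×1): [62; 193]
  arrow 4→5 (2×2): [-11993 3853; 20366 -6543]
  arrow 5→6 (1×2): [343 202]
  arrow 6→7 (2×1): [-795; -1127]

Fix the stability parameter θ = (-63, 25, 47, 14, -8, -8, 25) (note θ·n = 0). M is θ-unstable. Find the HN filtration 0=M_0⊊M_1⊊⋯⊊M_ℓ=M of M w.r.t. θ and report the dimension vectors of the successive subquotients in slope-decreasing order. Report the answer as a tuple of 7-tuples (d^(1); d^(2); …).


Barcode: M ≅ I[1,1], I[1,7], I[4,5], I[7,7]. HN layers by μ_θ (4 steps, strictly decreasing):
  μ^(1)=25; μ^(2)=14; μ^(3)=3; μ^(4)=-63

((0, 0, 0, 0, 0, 0, 2); (0, 1, 1, 1, 1, 1, 0); (0, 0, 0, 1, 1, 0, 0); (2, 0, 0, 0, 0, 0, 0))


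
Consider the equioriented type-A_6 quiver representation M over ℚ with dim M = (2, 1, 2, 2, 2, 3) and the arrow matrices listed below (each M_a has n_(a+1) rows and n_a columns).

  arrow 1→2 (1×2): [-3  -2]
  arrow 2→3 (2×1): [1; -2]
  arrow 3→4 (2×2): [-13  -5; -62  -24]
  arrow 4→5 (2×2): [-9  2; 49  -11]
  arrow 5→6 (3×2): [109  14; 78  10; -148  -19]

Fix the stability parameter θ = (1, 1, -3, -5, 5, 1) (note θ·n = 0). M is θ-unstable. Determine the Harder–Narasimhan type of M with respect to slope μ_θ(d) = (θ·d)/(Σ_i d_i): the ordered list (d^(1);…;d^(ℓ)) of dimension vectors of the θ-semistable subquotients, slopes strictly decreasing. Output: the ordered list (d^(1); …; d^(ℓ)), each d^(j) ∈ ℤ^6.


Interval decomposition of M: I[1,1], I[1,6], I[3,6], I[6,6].
HN type (ℓ=4): μ^(1)=3; μ^(2)=1; μ^(3)=-3/2; μ^(4)=-4

((0, 0, 0, 0, 2, 2); (1, 0, 0, 0, 0, 1); (1, 1, 1, 1, 0, 0); (0, 0, 1, 1, 0, 0))


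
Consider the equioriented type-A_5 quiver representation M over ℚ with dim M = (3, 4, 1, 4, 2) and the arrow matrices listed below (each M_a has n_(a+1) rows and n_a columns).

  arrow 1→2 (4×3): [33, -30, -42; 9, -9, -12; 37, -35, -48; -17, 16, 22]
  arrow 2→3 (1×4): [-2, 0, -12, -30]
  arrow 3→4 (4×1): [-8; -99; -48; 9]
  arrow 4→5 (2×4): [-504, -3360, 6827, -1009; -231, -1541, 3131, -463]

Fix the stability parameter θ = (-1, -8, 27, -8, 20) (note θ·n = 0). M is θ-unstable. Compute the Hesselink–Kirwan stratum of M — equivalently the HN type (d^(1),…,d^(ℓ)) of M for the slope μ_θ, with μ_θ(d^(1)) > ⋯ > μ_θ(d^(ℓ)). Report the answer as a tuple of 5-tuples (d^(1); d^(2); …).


Via rank(M_{q-1}∘⋯∘M_p): M ≅ I[1,1], I[1,2]^2, I[2,2], I[2,5], I[4,4]^2, I[4,5].
μ_θ-semistable layers: μ^(1)=20; μ^(2)=19/2; μ^(3)=-1; μ^(4)=-9/2; μ^(5)=-8

((0, 0, 0, 0, 2); (0, 0, 1, 1, 0); (1, 0, 0, 0, 0); (2, 2, 0, 0, 0); (0, 2, 0, 3, 0))


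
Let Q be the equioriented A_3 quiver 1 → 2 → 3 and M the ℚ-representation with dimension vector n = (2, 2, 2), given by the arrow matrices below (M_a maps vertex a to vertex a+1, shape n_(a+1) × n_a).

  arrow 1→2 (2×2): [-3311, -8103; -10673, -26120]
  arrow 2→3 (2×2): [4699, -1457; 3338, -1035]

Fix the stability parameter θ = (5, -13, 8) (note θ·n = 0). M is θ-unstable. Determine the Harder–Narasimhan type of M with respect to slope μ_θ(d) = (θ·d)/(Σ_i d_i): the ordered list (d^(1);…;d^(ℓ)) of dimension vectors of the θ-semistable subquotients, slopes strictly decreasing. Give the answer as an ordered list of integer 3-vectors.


Via rank(M_{q-1}∘⋯∘M_p): M ≅ I[1,3]^2.
μ_θ-semistable layers: μ^(1)=8; μ^(2)=-4

((0, 0, 2); (2, 2, 0))


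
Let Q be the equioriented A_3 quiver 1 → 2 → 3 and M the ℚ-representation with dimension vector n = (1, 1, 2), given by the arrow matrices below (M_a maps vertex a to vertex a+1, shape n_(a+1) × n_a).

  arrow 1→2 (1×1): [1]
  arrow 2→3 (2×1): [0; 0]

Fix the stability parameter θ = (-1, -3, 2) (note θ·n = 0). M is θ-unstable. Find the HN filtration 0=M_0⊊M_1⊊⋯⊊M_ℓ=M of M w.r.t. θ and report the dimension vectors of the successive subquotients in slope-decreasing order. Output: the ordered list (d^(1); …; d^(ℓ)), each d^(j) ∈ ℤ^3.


Via rank(M_{q-1}∘⋯∘M_p): M ≅ I[1,2], I[3,3]^2.
μ_θ-semistable layers: μ^(1)=2; μ^(2)=-2

((0, 0, 2); (1, 1, 0))


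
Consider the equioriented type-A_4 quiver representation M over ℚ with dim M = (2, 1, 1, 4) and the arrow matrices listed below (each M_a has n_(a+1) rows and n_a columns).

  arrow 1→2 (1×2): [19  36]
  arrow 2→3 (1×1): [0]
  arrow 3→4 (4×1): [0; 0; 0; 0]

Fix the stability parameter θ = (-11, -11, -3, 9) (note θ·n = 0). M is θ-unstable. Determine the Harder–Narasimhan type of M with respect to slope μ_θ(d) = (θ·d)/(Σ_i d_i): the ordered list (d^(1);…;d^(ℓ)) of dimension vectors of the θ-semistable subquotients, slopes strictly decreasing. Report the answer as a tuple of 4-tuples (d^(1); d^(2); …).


Barcode: M ≅ I[1,1], I[1,2], I[3,3], I[4,4]^4. HN layers by μ_θ (3 steps, strictly decreasing):
  μ^(1)=9; μ^(2)=-3; μ^(3)=-11

((0, 0, 0, 4); (0, 0, 1, 0); (2, 1, 0, 0))


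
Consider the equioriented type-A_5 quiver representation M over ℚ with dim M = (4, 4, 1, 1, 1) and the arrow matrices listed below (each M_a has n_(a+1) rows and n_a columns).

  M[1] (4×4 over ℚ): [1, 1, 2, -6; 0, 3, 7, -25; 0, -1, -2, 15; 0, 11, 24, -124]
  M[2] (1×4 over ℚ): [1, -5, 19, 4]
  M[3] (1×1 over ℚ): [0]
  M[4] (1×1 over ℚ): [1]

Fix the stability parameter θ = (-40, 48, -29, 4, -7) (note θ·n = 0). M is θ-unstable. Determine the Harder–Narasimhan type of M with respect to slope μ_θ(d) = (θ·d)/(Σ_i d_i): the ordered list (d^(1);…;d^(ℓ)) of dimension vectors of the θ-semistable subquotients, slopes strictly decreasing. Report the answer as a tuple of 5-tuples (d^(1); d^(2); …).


Barcode: M ≅ I[1,2]^3, I[1,3], I[4,5]. HN layers by μ_θ (4 steps, strictly decreasing):
  μ^(1)=48; μ^(2)=19/2; μ^(3)=-3/2; μ^(4)=-40

((0, 3, 0, 0, 0); (0, 1, 1, 0, 0); (0, 0, 0, 1, 1); (4, 0, 0, 0, 0))


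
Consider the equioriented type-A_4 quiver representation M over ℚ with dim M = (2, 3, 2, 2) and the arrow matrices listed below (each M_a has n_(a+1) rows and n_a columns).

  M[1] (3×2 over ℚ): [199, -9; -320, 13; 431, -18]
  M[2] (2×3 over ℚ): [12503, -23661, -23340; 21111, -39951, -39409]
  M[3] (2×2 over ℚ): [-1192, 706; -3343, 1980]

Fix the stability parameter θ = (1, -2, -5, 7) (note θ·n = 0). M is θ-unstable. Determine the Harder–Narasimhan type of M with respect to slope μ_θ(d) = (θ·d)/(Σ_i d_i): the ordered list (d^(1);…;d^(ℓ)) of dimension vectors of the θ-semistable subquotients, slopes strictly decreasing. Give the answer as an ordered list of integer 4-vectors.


Via rank(M_{q-1}∘⋯∘M_p): M ≅ I[1,2], I[1,4], I[2,4].
μ_θ-semistable layers: μ^(1)=7; μ^(2)=-1/2; μ^(3)=-2; μ^(4)=-7/2

((0, 0, 0, 2); (1, 1, 0, 0); (1, 1, 1, 0); (0, 1, 1, 0))
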